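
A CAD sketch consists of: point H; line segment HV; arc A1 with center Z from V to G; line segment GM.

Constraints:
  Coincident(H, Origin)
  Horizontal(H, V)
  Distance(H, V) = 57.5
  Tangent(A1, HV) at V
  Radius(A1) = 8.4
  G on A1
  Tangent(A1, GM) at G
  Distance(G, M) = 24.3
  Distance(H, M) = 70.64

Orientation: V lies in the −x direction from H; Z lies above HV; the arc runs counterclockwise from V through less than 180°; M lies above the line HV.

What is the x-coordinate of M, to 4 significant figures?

-62.08

H is at the origin; HV is horizontal with |HV| = 57.5 and V on the −x side, so V = (-57.50, 0.000). A1 meets HV tangentially, so ZV is at right angles to HV, so Z = V + (0, 8.4) = (-57.50, 8.400). Since ZG ⟂ GM (tangency), |ZM| = √(8.4² + 24.3²) = 25.71 regardless of where G sits on A1. So M lies on both circle(H, 70.64) and circle(Z, 25.71); the above-HV intersection is M = (-62.08, 33.70). G is the foot of the tangent from M: G = (-50.18, 12.52).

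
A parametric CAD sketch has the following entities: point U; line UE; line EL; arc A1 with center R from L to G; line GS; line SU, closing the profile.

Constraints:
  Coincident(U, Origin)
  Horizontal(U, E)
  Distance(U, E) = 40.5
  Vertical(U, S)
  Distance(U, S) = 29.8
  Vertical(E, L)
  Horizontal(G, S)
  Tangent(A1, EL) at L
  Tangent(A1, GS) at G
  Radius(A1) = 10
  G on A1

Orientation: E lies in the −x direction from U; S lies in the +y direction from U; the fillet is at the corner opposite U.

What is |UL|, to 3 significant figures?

45.1

U is at the origin; U and E share the same y with |UE| = 40.5 and E on the −x side, so E = (-40.5, 0.00). U and S share the same x with |US| = 29.8 and S on the +y side, so S = (0.00, 29.8). The virtual corner opposite U is at (-40.5, 29.8). The tangent condition forces RL to be normal to EL and the tangent condition forces RG to be normal to GS, with radius 10.0, so the center R sits 10.0 in from both sides at R = (-30.5, 19.8). That places the tangent points at L = (-40.5, 19.8) on EL and G = (-30.5, 29.8) on GS. Then |UL| = |L − U| = 45.1.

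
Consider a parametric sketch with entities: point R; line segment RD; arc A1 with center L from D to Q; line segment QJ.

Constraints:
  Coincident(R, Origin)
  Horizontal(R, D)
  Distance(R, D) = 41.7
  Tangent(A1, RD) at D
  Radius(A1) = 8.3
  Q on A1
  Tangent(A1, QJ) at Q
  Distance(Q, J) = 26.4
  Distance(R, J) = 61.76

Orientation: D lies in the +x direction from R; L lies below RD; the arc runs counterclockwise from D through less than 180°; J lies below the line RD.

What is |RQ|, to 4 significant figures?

37.63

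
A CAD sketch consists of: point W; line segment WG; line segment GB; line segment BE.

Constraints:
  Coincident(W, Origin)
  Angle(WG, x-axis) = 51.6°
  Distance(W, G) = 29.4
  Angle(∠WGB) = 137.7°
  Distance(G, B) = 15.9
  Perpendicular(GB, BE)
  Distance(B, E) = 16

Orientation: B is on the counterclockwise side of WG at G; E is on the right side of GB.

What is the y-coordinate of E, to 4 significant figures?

39.99

∠WGB = 137.7°, so GB runs at 51.6° + (180° − 137.7°) = 93.90° from the x-axis; with |GB| = 15.9, B = G + 15.9·(cos 93.90°, sin 93.90°) = (17.18, 38.90). The perpendicularity gives BE at right angles to GB; with |BE| = 16.0 on the right of GB, E = B + 16.0·(0.9977, 0.06802) = (33.14, 39.99). So E.y = 39.99.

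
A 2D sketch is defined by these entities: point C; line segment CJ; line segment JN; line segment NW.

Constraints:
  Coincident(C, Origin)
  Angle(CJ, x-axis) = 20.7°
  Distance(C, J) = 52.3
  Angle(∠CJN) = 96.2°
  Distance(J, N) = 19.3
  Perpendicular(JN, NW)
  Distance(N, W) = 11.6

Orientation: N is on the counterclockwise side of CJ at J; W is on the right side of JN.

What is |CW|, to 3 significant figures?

68.3

C is at the origin; CJ runs at 20.7° with length 52.3, so J = 52.3·(cos 20.7°, sin 20.7°) = (48.9, 18.5). ∠CJN = 96.2°, so JN runs at 20.7° + (180° − 96.2°) = 104° from the x-axis; with |JN| = 19.3, N = J + 19.3·(cos 104°, sin 104°) = (44.1, 37.2). JN ⟂ NW; with |NW| = 11.6 on the right of JN, W = N + 11.6·(0.968, 0.250) = (55.3, 40.1). Then |CW| = |W − C| = 68.3.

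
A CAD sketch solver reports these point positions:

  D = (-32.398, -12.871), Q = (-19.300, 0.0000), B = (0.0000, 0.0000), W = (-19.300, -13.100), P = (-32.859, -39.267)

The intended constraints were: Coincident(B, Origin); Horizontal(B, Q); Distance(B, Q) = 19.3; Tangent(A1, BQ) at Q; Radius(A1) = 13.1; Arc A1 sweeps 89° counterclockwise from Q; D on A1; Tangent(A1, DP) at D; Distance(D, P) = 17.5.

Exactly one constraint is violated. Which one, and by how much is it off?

Distance(D, P) = 17.5 — off by 8.90.

B = (0.00, 0.00) ✓; B.y = 0.00, Q.y = 0.00 ✓; |BQ| = 19.30 ✓; ∠(WQ, QB) = 90.00° ✓; |WQ| = 13.10 ✓; bearing(W→D) − bearing(W→Q) = 89.00° ✓; |WD| = 13.10 ✓; ∠(WD, DP) = 90.00° ✓; |DP| = 26.40 ✗.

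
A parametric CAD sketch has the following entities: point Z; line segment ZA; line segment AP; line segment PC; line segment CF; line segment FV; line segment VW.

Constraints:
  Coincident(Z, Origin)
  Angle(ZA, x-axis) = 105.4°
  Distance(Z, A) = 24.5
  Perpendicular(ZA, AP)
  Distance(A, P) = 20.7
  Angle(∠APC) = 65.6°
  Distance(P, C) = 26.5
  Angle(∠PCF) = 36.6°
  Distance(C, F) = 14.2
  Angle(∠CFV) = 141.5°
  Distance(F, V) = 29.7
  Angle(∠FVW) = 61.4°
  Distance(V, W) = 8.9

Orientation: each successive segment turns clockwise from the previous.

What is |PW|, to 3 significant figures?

10.1

∠CFV = 141.5° gives FV at 79.1° from the x-axis; with |FV| = 29.7, V = (8.34, 44.7). ∠FVW = 61.4° gives VW at -39.5° from the x-axis; with |VW| = 8.9, W = (15.2, 39.0). Then |PW| = |W − P| = 10.1.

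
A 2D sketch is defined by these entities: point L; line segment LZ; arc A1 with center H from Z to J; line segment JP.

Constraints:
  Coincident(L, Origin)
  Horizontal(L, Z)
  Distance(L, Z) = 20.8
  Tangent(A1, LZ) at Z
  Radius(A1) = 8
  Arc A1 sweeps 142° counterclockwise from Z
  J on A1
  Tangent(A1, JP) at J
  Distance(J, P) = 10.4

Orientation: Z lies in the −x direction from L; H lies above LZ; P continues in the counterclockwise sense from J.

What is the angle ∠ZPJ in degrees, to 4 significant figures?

43.03°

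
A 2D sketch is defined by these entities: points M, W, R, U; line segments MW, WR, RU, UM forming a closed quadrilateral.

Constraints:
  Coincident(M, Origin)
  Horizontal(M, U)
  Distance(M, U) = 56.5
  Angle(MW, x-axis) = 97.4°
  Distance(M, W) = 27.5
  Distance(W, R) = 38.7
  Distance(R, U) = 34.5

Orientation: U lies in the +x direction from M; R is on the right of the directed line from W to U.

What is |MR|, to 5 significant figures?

22.116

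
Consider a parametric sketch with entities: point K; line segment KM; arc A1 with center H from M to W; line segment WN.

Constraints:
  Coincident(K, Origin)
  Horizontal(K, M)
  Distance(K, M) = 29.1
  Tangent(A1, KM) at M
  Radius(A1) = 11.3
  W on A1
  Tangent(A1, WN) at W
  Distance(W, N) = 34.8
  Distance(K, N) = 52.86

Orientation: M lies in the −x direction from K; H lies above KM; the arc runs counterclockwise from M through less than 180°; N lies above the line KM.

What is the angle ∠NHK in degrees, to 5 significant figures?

102.15°

Checks: |HW| = 11.30 ✓; ∠(HW, WN) = 90.00° ✓; |WN| = 34.80 ✓; |KN| = 52.86 ✓.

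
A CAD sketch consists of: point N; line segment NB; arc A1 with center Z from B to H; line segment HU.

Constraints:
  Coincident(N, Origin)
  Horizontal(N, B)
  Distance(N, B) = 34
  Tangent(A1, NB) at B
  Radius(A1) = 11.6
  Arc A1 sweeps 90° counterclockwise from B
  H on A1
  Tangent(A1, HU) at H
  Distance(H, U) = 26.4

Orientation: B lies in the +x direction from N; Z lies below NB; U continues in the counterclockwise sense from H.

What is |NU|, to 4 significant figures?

44.11

N is at the origin; NB is horizontal with |NB| = 34.0 and B on the +x side, so B = (34.00, 0.000). A1 meets NB tangentially, so ZB is at right angles to NB, so Z = B + (0, -11.6) = (34.00, -11.60). On A1, B sits at bearing 90° from Z; a 90° counterclockwise sweep puts H at bearing 180°, so H = Z + 11.6·(cos 180°, sin 180°) = (22.40, -11.60). A1 meets HU tangentially, so ZH is at right angles to HU, so HU runs along (−sin 180°, cos 180°); with |HU| = 26.4, U = (22.40, -38.00). Then |NU| = |U − N| = 44.11.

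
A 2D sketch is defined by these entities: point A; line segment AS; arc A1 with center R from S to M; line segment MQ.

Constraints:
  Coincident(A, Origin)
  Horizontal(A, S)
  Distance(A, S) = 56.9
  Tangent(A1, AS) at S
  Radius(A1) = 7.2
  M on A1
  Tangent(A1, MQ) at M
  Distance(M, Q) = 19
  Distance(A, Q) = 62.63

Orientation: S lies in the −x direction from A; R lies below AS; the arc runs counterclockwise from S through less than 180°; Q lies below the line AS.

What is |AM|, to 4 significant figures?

64.33

A is at the origin; AS is horizontal with |AS| = 56.9 and S on the −x side, so S = (-56.90, 0.000). Tangency of A1 to AS means the radius RS is perpendicular to AS, so R = S + (0, -7.2) = (-56.90, -7.200). Since RM ⟂ MQ (tangency), |RQ| = √(7.2² + 19.0²) = 20.32 regardless of where M sits on A1. So Q lies on both circle(A, 62.63) and circle(R, 20.32); the below-AS intersection is Q = (-56.27, -27.51). M is the foot of the tangent from Q: M = (-63.55, -9.960).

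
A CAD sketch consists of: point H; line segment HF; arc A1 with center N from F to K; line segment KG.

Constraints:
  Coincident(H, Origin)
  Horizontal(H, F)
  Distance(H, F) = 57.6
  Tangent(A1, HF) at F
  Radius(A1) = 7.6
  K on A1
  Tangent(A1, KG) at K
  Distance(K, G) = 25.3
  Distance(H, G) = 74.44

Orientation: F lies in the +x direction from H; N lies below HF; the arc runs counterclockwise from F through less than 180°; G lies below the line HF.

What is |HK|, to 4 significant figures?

53.03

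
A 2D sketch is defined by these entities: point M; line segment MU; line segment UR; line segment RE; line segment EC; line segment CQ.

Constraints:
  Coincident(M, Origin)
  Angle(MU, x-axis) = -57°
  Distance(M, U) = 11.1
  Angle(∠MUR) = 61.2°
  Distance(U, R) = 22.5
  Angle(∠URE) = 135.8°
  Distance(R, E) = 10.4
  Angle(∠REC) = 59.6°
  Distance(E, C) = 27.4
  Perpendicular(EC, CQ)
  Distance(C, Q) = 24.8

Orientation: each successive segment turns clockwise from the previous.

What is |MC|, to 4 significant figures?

5.129

∠URE = 135.8° gives RE at 140.0° from the x-axis; with |RE| = 10.4, E = (-24.36, -4.272). ∠REC = 59.6° gives EC at 19.60° from the x-axis; with |EC| = 27.4, C = (1.451, 4.919). Then |MC| = |C − M| = 5.129.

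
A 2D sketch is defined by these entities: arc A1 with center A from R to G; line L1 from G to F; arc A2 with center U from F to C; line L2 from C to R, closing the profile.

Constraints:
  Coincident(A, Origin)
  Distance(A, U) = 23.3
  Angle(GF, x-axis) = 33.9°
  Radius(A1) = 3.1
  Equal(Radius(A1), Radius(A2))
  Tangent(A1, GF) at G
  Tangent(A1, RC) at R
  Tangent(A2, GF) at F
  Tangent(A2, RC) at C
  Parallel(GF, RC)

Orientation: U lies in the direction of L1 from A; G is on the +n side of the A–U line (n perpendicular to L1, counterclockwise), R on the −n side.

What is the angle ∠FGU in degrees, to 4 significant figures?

7.579°

The slot axis is L1's direction at 33.9°, so u = (cos 33.9°, sin 33.9°) = (0.8300, 0.5577) and n = (−sin 33.9°, cos 33.9°) = (-0.5577, 0.8300). A is at the origin and U lies 23.3 along u from A, so U = 23.3·u = (19.34, 13.00). Tangency of A1 to both parallel lines with radius 3.1 puts G and R at A ± 3.1·n: G = (-1.729, 2.573), R = (1.729, -2.573). Equal radii place F and C the same way about U: F = U + 3.1·n = (17.61, 15.57), C = U − 3.1·n = (21.07, 10.42). Then cos ∠FGU = GF·GU / (|GF||GU|), giving 7.579°.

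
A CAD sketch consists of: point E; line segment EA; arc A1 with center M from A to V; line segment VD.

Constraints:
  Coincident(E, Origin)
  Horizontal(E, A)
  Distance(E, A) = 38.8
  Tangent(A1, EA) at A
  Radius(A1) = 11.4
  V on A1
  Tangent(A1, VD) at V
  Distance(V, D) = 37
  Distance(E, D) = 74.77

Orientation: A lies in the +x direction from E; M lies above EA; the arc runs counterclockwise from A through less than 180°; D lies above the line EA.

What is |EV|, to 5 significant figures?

50.248

Checks: |EA| = 38.80 ✓; |MV| = 11.40 ✓; ∠(MV, VD) = 90.00° ✓; |VD| = 37.00 ✓; |ED| = 74.77 ✓.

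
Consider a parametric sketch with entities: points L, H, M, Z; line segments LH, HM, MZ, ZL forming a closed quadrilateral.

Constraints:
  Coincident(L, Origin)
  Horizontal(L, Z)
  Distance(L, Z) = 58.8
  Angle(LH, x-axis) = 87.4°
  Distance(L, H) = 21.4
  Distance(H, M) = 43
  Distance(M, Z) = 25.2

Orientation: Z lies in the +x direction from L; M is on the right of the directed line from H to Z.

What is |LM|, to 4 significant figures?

34.77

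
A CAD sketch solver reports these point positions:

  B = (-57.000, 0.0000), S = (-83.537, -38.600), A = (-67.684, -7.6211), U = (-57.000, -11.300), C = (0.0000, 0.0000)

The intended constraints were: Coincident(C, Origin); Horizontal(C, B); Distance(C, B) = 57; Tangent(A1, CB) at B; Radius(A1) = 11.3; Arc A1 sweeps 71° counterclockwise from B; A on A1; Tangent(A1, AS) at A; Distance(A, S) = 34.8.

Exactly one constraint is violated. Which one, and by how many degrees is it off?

Tangent(A1, AS) at A — off by 8.10°.

C = (0.00, 0.00) ✓; C.y = 0.00, B.y = 0.00 ✓; |CB| = 57.00 ✓; ∠(UB, BC) = 90.00° ✓; |UB| = 11.30 ✓; bearing(U→A) − bearing(U→B) = 71.00° ✓; |UA| = 11.30 ✓; ∠(UA, AS) = 98.10° ✗; |AS| = 34.80 ✓.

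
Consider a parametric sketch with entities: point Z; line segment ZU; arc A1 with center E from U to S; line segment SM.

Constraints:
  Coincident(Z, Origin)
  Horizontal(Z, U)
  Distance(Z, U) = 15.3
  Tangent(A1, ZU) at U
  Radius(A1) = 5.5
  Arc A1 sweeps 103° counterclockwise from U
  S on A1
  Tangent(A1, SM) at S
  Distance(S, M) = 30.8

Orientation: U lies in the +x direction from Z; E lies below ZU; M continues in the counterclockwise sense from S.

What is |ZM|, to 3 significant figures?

40.4

On A1, U sits at bearing 90° from E; a 103° counterclockwise sweep puts S at bearing 193°, so S = E + 5.5·(cos 193°, sin 193°) = (9.94, -6.74). A1 meets SM tangentially, so ES is at right angles to SM, so SM runs along (−sin 193°, cos 193°); with |SM| = 30.8, M = (16.9, -36.7). Then |ZM| = |M − Z| = 40.4.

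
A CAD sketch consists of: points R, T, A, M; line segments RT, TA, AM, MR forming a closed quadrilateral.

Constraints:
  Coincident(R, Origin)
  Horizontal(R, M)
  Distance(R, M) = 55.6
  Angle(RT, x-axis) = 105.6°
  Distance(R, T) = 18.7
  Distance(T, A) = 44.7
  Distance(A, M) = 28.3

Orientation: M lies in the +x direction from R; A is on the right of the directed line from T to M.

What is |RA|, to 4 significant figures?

31.19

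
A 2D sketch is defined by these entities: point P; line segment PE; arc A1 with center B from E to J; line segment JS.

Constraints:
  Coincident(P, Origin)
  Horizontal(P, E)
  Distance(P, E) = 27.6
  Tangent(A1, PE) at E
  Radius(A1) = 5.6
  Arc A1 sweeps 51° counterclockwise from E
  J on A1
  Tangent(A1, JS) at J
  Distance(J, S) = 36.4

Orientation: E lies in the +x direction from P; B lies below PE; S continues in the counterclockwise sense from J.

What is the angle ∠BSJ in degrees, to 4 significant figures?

8.746°

On A1, E sits at bearing 90° from B; a 51° counterclockwise sweep puts J at bearing 141°, so J = B + 5.6·(cos 141°, sin 141°) = (23.25, -2.076). A1 meets JS tangentially, so BJ is at right angles to JS, so JS runs along (−sin 141°, cos 141°); with |JS| = 36.4, S = (0.3407, -30.36). Then cos ∠BSJ = SB·SJ / (|SB||SJ|), giving 8.746°.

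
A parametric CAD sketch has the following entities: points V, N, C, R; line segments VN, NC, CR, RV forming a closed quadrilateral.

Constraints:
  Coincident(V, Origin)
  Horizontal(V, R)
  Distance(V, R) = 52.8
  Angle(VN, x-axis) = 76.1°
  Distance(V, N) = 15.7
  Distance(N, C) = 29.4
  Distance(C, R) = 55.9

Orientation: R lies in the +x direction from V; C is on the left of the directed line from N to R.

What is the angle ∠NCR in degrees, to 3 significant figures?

65.7°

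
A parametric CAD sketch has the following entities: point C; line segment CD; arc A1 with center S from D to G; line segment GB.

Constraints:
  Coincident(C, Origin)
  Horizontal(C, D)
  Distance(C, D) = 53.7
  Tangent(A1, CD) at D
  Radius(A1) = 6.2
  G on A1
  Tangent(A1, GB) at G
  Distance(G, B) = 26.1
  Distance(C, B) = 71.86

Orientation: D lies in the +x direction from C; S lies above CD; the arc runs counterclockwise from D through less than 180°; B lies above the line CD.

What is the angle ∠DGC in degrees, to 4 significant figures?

34.42°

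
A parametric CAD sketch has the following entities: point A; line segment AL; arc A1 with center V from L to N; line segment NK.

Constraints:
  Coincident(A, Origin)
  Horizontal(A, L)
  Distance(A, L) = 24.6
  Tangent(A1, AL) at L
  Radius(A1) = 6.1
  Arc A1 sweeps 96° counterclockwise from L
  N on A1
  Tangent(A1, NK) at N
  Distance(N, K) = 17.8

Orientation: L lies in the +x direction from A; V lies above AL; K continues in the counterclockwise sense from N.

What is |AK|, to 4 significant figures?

37.78

A is at the origin; AL is horizontal with |AL| = 24.6 and L on the +x side, so L = (24.60, 0.000). Since A1 is tangent to AL there, VL ⟂ AL, so V = L + (0, 6.1) = (24.60, 6.100). On A1, L sits at bearing -90° from V; a 96° counterclockwise sweep puts N at bearing 6°, so N = V + 6.1·(cos 6°, sin 6°) = (30.67, 6.738). The tangent condition forces VN to be normal to NK, so NK runs along (−sin 6°, cos 6°); with |NK| = 17.8, K = (28.81, 24.44). Then |AK| = |K − A| = 37.78.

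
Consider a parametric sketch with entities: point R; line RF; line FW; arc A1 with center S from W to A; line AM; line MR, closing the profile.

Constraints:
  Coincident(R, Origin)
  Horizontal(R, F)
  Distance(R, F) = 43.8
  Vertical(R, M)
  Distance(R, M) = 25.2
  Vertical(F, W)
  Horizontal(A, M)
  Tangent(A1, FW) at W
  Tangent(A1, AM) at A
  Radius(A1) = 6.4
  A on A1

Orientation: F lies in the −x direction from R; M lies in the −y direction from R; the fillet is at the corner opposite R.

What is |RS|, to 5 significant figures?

41.859

R and M share the same x with |RM| = 25.2 and M on the −y side, so M = (0.0000, -25.200). The virtual corner opposite R is at (-43.800, -25.200). Since A1 is tangent to FW there, SW ⟂ FW and A1 meets AM tangentially, so SA is at right angles to AM, with radius 6.4, so the center S sits 6.4 in from both sides at S = (-37.400, -18.800). Then |RS| = |S − R| = 41.859.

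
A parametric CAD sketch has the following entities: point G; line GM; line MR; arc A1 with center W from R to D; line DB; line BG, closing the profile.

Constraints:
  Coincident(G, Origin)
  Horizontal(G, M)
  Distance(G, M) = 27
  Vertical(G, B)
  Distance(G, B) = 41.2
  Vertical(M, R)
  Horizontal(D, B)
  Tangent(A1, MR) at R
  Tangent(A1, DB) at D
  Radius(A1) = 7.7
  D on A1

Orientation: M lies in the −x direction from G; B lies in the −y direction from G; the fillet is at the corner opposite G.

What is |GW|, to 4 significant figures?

38.66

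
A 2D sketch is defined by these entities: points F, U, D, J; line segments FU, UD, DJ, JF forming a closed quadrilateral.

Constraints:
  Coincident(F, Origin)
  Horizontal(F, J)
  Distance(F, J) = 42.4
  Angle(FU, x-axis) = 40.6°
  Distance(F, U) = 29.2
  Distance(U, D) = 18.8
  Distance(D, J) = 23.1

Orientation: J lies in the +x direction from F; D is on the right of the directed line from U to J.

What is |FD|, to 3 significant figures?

19.3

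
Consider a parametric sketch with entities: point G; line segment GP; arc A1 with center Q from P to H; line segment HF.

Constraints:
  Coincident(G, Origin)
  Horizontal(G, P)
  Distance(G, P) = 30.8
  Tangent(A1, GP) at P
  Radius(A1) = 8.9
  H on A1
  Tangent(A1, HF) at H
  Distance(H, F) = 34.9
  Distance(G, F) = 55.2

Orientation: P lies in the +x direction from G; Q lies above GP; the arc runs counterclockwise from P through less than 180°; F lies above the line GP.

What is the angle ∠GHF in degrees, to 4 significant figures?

93.06°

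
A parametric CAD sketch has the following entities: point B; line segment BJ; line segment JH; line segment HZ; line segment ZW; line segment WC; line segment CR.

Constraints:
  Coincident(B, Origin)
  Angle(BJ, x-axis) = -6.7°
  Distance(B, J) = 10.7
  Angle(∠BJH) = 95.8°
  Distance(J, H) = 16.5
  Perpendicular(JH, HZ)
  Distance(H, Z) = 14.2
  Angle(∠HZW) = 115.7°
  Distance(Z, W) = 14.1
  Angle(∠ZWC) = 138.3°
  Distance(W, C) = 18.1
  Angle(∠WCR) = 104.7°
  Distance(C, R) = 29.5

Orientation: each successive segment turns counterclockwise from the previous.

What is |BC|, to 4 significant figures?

13.37

∠HZW = 115.7° gives ZW at -128.2° from the x-axis; with |ZW| = 14.1, W = (-8.385, 6.853). ∠ZWC = 138.3° gives WC at -86.50° from the x-axis; with |WC| = 18.1, C = (-7.280, -11.21). Then |BC| = |C − B| = 13.37.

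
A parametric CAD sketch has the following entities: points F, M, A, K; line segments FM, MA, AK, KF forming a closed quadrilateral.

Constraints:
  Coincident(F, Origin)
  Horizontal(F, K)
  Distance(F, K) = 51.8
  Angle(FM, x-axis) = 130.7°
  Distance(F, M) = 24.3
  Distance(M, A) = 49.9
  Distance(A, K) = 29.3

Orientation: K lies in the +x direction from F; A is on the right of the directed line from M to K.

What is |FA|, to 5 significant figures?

26.859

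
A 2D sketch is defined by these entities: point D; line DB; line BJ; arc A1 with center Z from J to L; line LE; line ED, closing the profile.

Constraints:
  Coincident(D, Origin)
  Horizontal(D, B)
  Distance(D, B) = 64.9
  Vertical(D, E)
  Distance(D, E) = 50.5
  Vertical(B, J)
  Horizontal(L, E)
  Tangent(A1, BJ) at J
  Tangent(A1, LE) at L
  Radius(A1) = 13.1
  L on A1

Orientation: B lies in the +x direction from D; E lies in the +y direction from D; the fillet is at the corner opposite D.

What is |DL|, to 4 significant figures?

72.34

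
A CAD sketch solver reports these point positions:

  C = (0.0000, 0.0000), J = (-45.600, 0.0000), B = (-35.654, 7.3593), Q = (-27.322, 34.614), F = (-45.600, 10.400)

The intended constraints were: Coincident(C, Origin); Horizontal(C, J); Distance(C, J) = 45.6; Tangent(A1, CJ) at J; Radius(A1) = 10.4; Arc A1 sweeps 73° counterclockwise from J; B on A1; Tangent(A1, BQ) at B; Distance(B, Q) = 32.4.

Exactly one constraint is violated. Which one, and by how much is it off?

Distance(B, Q) = 32.4 — off by 3.90.

C = (0.00, 0.00) ✓; C.y = 0.00, J.y = 0.00 ✓; |CJ| = 45.60 ✓; ∠(FJ, JC) = 90.00° ✓; |FJ| = 10.40 ✓; bearing(F→B) − bearing(F→J) = 73.00° ✓; |FB| = 10.40 ✓; ∠(FB, BQ) = 90.00° ✓; |BQ| = 28.50 ✗.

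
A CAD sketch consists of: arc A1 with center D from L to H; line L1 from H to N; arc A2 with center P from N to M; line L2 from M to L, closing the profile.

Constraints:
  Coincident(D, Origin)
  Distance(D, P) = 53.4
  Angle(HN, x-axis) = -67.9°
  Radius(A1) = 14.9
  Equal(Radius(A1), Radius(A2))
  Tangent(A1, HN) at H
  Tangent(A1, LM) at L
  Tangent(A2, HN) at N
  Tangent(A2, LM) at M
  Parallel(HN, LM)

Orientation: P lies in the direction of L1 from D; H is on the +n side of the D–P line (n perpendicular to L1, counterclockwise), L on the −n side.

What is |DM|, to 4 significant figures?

55.44

Tangency of A1 to both parallel lines with radius 14.9 puts H and L at D ± 14.9·n: H = (13.81, 5.606), L = (-13.81, -5.606). Equal radii place N and M the same way about P: N = P + 14.9·n = (33.90, -43.87), M = P − 14.9·n = (6.285, -55.08). Then |DM| = |M − D| = 55.44.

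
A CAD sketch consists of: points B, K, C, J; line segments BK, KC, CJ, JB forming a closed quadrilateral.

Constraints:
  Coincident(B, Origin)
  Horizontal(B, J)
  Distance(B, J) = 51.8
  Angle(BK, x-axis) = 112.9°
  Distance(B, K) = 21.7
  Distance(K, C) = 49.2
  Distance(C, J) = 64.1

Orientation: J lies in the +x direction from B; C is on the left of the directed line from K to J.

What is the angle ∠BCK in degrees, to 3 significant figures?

18.2°

B is at the origin; BJ is horizontal with |BJ| = 51.8 and J in +x, so J = (51.8, 0). BK runs at 112.9° with |BK| = 21.7, so K = (-8.44, 20.0). C is determined by |KC| = 49.2 and |CJ| = 64.1 together: it lies at the intersection of circle(K, 49.2) and circle(J, 64.1). With |KJ| = 63.5, the foot of the radical line on KJ is 18.4 from K and the perpendicular offset is √(49.2² − 18.4²) = 45.6. Taking the left-of-KJ solution: C = (23.4, 57.5).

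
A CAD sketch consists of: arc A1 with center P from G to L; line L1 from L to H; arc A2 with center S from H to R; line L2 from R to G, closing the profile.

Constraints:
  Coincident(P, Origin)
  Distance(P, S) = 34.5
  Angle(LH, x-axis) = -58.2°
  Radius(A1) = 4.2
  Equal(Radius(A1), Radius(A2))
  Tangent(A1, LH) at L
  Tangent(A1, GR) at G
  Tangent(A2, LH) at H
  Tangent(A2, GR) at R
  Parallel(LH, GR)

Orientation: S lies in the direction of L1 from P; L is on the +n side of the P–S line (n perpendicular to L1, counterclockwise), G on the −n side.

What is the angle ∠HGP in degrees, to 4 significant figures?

76.32°

The slot axis is L1's direction at -58.2°, so u = (cos -58.2°, sin -58.2°) = (0.5270, -0.8499) and n = (−sin -58.2°, cos -58.2°) = (0.8499, 0.5270). P is at the origin and S lies 34.5 along u from P, so S = 34.5·u = (18.18, -29.32). Tangency of A1 to both parallel lines with radius 4.2 puts L and G at P ± 4.2·n: L = (3.570, 2.213), G = (-3.570, -2.213). Equal radii place H and R the same way about S: H = S + 4.2·n = (21.75, -27.11), R = S − 4.2·n = (14.61, -31.53). Then cos ∠HGP = GH·GP / (|GH||GP|), giving 76.32°.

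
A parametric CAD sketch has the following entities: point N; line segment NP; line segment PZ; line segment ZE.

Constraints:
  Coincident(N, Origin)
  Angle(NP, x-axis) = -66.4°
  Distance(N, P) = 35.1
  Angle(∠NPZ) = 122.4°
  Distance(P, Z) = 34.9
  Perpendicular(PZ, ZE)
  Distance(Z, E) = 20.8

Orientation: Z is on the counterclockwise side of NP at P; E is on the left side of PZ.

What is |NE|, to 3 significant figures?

54.4

N is at the origin; NP runs at -66.4° with length 35.1, so P = 35.1·(cos -66.4°, sin -66.4°) = (14.1, -32.2). ∠NPZ = 122.4°, so PZ runs at -66.4° + (180° − 122.4°) = -8.80° from the x-axis; with |PZ| = 34.9, Z = P + 34.9·(cos -8.80°, sin -8.80°) = (48.5, -37.5). PZ ⟂ ZE; with |ZE| = 20.8 on the left of PZ, E = Z + 20.8·(0.153, 0.988) = (51.7, -16.9). Then |NE| = |E − N| = 54.4.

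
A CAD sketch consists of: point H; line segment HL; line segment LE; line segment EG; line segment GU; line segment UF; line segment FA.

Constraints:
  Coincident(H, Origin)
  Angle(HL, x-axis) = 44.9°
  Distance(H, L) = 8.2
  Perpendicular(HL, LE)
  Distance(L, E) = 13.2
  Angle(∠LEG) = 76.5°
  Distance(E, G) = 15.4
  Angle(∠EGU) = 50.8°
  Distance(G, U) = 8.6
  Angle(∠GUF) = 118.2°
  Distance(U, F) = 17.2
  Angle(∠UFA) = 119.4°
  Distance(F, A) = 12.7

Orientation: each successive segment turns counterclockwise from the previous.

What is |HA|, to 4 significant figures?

29.44

H is at the origin; HL runs at 44.9° with length 8.2, so L = (5.808, 5.788). HL ⟂ LE, so LE runs at 134.9°; with |LE| = 13.2, E = (-3.509, 15.14). ∠LEG = 76.5° gives EG at -121.6° from the x-axis; with |EG| = 15.4, G = (-11.58, 2.022). ∠EGU = 50.8° gives GU at 7.600° from the x-axis; with |GU| = 8.6, U = (-3.054, 3.159). ∠GUF = 118.2° gives UF at 69.40° from the x-axis; with |UF| = 17.2, F = (2.998, 19.26). ∠UFA = 119.4° gives FA at 130.0° from the x-axis; with |FA| = 12.7, A = (-5.166, 28.99). Then |HA| = |A − H| = 29.44.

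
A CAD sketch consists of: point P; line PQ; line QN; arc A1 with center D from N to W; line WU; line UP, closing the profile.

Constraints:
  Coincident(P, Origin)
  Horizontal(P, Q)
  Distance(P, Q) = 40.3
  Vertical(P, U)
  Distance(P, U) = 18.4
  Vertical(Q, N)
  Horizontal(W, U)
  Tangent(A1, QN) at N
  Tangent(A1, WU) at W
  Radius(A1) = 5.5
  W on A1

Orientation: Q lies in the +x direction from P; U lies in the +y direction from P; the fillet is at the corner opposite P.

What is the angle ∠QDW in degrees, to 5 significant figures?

156.91°

The virtual corner opposite P is at (40.300, 18.400). The tangent condition forces DN to be normal to QN and tangency of A1 to WU means the radius DW is perpendicular to WU, with radius 5.5, so the center D sits 5.5 in from both sides at D = (34.800, 12.900). That places the tangent points at N = (40.300, 12.900) on QN and W = (34.800, 18.400) on WU. Then cos ∠QDW = DQ·DW / (|DQ||DW|), giving 156.91°.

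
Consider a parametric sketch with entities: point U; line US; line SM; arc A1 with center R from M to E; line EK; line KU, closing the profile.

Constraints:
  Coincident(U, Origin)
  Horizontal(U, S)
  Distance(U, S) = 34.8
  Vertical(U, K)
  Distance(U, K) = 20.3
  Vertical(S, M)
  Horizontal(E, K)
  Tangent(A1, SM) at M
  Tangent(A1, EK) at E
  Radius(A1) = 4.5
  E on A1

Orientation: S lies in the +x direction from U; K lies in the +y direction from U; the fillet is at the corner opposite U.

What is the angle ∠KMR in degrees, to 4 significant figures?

7.368°

The virtual corner opposite U is at (34.80, 20.30). Since A1 is tangent to SM there, RM ⟂ SM and since A1 is tangent to EK there, RE ⟂ EK, with radius 4.5, so the center R sits 4.5 in from both sides at R = (30.30, 15.80). That places the tangent points at M = (34.80, 15.80) on SM and E = (30.30, 20.30) on EK. Then cos ∠KMR = MK·MR / (|MK||MR|), giving 7.368°.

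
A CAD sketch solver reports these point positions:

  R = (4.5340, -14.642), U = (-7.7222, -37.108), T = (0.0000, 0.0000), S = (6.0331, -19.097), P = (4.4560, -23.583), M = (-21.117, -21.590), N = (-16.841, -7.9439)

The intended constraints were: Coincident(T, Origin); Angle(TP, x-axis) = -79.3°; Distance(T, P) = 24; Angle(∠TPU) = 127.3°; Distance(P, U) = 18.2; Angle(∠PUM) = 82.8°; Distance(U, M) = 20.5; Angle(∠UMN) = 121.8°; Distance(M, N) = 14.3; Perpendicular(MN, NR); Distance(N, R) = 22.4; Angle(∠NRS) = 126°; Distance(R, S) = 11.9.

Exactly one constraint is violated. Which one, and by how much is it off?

Distance(R, S) = 11.9 — off by 7.20.

T = (0.00, 0.00) ✓; TP at -79.30° ✓; |TP| = 24.00 ✓; ∠TPU = 127.3° ✓; |PU| = 18.20 ✓; ∠PUM = 82.80° ✓; |UM| = 20.50 ✓; ∠UMN = 121.8° ✓; |MN| = 14.30 ✓; ∠(MN, NR) = 90.00° ✓; |NR| = 22.40 ✓; ∠NRS = 126.0° ✓; |RS| = 4.700 ✗.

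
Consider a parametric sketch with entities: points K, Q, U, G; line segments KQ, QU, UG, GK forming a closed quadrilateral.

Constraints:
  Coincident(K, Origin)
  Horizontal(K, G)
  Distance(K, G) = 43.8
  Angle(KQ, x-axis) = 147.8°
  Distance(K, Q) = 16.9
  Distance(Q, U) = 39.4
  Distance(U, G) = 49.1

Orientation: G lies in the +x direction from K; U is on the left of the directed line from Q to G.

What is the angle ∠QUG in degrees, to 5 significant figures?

82.480°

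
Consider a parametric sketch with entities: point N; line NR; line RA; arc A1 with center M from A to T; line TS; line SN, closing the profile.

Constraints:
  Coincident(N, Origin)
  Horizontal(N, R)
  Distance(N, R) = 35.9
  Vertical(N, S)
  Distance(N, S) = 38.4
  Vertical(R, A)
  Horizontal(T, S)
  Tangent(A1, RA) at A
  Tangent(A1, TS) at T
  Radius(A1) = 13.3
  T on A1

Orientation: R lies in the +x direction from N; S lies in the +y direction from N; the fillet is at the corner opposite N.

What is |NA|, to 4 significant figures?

43.80

The virtual corner opposite N is at (35.90, 38.40). Tangency of A1 to RA means the radius MA is perpendicular to RA and the tangent condition forces MT to be normal to TS, with radius 13.3, so the center M sits 13.3 in from both sides at M = (22.60, 25.10). That places the tangent points at A = (35.90, 25.10) on RA and T = (22.60, 38.40) on TS. Then |NA| = |A − N| = 43.80.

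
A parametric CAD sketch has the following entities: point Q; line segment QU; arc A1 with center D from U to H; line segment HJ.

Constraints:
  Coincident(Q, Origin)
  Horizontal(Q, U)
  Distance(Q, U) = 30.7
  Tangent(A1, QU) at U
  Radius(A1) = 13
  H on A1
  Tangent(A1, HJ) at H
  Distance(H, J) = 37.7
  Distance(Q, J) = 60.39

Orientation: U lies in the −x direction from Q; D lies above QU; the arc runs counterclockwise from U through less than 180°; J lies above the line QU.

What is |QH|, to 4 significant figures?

24.80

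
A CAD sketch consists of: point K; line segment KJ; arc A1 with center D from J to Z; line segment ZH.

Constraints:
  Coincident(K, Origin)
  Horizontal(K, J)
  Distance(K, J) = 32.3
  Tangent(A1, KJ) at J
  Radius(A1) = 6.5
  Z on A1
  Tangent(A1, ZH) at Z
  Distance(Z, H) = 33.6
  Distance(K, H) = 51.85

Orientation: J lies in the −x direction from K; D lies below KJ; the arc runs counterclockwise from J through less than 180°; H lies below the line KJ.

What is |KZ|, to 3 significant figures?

39.4

K is at the origin; K and J share the same y with |KJ| = 32.3 and J on the −x side, so J = (-32.3, 0.00). Since A1 is tangent to KJ there, DJ ⟂ KJ, so D = J + (0, -6.5) = (-32.3, -6.50). Since DZ ⟂ ZH (tangency), |DH| = √(6.5² + 33.6²) = 34.2 regardless of where Z sits on A1. So H lies on both circle(K, 51.85) and circle(D, 34.2); the below-KJ intersection is H = (-32.1, -40.7). Z is the foot of the tangent from H: Z = (-38.7, -7.77).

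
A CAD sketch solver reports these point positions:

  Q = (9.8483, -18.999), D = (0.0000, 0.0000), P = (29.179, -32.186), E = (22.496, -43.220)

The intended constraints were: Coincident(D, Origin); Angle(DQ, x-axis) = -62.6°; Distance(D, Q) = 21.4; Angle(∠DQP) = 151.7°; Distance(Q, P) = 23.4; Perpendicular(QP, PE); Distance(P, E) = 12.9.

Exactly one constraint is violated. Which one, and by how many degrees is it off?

Perpendicular(QP, PE) — off by 3.10°.

D = (0.00, 0.00) ✓; DQ at -62.60° ✓; |DQ| = 21.40 ✓; ∠DQP = 151.7° ✓; |QP| = 23.40 ✓; ∠(QP, PE) = 86.90° ✗; |PE| = 12.90 ✓.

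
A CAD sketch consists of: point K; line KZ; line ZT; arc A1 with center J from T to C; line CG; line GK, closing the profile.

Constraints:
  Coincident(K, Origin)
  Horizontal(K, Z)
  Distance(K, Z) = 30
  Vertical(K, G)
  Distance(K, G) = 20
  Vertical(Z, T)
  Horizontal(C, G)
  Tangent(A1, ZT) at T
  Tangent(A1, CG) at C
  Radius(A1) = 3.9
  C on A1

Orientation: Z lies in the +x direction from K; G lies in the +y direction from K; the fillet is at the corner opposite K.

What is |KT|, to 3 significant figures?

34.0

K is at the origin; K and Z share the same y with |KZ| = 30.0 and Z on the +x side, so Z = (30.0, 0.00). KG is vertical with |KG| = 20.0 and G on the +y side, so G = (0.00, 20.0). The virtual corner opposite K is at (30.0, 20.0). Since A1 is tangent to ZT there, JT ⟂ ZT and the tangent condition forces JC to be normal to CG, with radius 3.9, so the center J sits 3.9 in from both sides at J = (26.1, 16.1). That places the tangent points at T = (30.0, 16.1) on ZT and C = (26.1, 20.0) on CG. Then |KT| = |T − K| = 34.0.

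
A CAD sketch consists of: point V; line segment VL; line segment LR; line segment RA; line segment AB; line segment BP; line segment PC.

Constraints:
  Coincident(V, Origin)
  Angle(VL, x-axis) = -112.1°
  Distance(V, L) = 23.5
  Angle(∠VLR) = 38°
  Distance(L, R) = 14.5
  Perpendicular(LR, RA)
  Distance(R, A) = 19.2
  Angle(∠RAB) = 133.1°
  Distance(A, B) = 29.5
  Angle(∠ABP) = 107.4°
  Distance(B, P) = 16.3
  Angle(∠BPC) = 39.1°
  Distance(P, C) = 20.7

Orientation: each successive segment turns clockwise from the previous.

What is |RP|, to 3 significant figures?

47.5

V is at the origin; VL runs at -112.1° with length 23.5, so L = (-8.84, -21.8). ∠VLR = 38.0° gives LR at 106° from the x-axis; with |LR| = 14.5, R = (-12.8, -7.83). LR ⟂ RA, so RA runs at 15.9°; with |RA| = 19.2, A = (5.65, -2.57). ∠RAB = 133.1° gives AB at -31.0° from the x-axis; with |AB| = 29.5, B = (30.9, -17.8). ∠ABP = 107.4° gives BP at -104° from the x-axis; with |BP| = 16.3, P = (27.1, -33.6). Then |RP| = |P − R| = 47.5.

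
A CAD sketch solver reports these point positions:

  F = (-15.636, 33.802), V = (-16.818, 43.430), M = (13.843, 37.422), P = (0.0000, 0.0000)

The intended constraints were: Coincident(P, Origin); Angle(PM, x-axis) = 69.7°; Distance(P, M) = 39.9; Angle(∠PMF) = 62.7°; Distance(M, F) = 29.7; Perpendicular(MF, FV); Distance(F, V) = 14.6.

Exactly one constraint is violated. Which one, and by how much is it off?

Distance(F, V) = 14.6 — off by 4.90.

P = (0.00, 0.00) ✓; PM at 69.70° ✓; |PM| = 39.90 ✓; ∠PMF = 62.70° ✓; |MF| = 29.70 ✓; ∠(MF, FV) = 90.00° ✓; |FV| = 9.700 ✗.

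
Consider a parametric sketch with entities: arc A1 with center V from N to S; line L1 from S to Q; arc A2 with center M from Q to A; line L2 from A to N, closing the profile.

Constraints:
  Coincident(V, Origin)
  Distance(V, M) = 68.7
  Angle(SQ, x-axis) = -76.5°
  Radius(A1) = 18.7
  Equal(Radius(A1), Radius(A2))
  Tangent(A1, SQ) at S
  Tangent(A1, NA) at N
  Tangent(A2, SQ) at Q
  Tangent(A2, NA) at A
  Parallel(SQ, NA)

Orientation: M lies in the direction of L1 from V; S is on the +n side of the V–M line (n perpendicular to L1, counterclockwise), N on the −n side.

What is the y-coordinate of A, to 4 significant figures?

-71.17

The slot axis is L1's direction at -76.5°, so u = (cos -76.5°, sin -76.5°) = (0.2334, -0.9724) and n = (−sin -76.5°, cos -76.5°) = (0.9724, 0.2334). V is at the origin and M lies 68.7 along u from V, so M = 68.7·u = (16.04, -66.80). Tangency of A1 to both parallel lines with radius 18.7 puts S and N at V ± 18.7·n: S = (18.18, 4.365), N = (-18.18, -4.365). Equal radii place Q and A the same way about M: Q = M + 18.7·n = (34.22, -62.44), A = M − 18.7·n = (-2.146, -71.17). So A.y = -71.17.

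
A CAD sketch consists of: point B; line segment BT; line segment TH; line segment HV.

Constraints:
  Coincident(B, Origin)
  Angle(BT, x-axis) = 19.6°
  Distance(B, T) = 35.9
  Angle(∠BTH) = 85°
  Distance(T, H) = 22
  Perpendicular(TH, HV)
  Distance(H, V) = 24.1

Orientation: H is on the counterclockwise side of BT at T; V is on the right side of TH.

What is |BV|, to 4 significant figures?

62.77

B is at the origin; BT runs at 19.6° with length 35.9, so T = 35.9·(cos 19.6°, sin 19.6°) = (33.82, 12.04). ∠BTH = 85.0°, so TH runs at 19.6° + (180° − 85.0°) = 114.6° from the x-axis; with |TH| = 22.0, H = T + 22.0·(cos 114.6°, sin 114.6°) = (24.66, 32.05). TH ⟂ HV; with |HV| = 24.1 on the right of TH, V = H + 24.1·(0.9092, 0.4163) = (46.57, 42.08). Then |BV| = |V − B| = 62.77.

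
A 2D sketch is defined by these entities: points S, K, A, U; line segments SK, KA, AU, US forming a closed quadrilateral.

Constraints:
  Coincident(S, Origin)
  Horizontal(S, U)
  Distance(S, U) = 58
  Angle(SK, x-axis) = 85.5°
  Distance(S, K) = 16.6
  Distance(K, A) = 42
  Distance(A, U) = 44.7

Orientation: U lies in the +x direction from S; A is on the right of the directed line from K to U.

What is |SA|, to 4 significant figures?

28.68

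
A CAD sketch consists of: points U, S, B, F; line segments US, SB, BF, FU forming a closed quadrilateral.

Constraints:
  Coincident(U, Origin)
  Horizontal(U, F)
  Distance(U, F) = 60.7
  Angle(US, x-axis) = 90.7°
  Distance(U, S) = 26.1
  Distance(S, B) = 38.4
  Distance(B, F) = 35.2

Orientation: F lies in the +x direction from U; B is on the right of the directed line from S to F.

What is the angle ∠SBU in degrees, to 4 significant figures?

42.55°

Checks: |SB| = 38.40 ✓; |BF| = 35.20 ✓.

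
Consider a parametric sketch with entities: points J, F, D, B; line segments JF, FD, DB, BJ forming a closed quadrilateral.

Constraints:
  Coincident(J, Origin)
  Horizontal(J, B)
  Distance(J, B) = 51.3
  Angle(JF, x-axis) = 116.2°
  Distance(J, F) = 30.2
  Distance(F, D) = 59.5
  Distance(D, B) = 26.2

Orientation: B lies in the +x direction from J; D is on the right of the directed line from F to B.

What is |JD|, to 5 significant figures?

32.682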